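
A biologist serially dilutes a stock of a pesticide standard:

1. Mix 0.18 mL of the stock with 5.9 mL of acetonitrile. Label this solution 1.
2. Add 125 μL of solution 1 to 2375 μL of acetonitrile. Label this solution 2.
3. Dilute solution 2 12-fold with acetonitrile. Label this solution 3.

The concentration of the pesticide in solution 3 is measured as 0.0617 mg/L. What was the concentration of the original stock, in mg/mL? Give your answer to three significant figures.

Step 1: 0.18 mL + 5.9 mL = 6.08 mL total → factor 6.08/0.18 = 33.778
Step 2: 125 μL + 2375 μL = 2500 μL total → factor 2500/125 = 20
Step 3: 12-fold → factor 12
Overall dilution factor = 33.778 × 20 × 12 = 8106.7
Stock = 0.0617 mg/L × 8106.7 = 500.2 mg/L = 0.500 mg/mL

0.500 mg/mL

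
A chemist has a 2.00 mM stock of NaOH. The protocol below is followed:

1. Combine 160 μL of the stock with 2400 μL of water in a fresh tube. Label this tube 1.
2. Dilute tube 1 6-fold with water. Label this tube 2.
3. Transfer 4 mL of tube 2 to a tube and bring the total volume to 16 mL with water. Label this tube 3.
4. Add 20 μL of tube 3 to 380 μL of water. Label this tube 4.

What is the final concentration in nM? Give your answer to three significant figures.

Step 1: 160 μL + 2400 μL = 2560 μL total → factor 2560/160 = 16
Step 2: 6-fold → factor 6
Step 3: 4 mL brought to 16 mL → factor 16/4 = 4
Step 4: 20 μL + 380 μL = 400 μL total → factor 400/20 = 20
Overall dilution factor = 16 × 6 × 4 × 20 = 7680
Final = 2.00 mM / 7680 = 0.0002604 mM = 260 nM

260 nM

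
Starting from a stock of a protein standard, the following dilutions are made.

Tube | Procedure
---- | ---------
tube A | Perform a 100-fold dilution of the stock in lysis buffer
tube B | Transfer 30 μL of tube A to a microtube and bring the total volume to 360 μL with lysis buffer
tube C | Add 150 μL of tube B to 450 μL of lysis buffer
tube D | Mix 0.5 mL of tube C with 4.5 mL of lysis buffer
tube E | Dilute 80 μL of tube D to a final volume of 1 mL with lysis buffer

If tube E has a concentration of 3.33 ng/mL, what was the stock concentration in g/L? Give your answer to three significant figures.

Step 1: 100-fold → factor 100
Step 2: 30 μL brought to 360 μL → factor 360/30 = 12
Step 3: 150 μL + 450 μL = 600 μL total → factor 600/150 = 4
Step 4: 0.5 mL + 4.5 mL = 5 mL total → factor 5/0.5 = 10
Step 5: 80 μL brought to 1 mL → factor 1000/80 = 12.5
Overall dilution factor = 100 × 12 × 4 × 10 × 12.5 = 6 × 10^5
Stock = 3.33 ng/mL × 6 × 10^5 = 1.998 × 10^6 ng/mL = 2.00 g/L

2.00 g/L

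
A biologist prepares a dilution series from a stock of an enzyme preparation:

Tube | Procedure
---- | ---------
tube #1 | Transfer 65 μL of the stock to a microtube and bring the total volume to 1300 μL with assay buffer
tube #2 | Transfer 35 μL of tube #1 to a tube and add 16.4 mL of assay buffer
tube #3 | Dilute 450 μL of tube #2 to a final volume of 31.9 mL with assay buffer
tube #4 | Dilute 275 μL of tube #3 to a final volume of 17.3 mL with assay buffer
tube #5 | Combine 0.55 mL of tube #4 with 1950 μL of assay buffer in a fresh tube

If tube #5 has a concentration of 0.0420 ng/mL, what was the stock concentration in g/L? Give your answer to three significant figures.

8.00 g/L

Step 1: 65 μL brought to 1300 μL → factor 1300/65 = 20
Step 2: 35 μL + 16.4 mL = 16435 μL total → factor 16435/35 = 469.57
Step 3: 450 μL brought to 31.9 mL → factor 31900/450 = 70.889
Step 4: 275 μL brought to 17.3 mL → factor 17300/275 = 62.909
Step 5: 0.55 mL + 1950 μL = 2.5 mL total → factor 2.5/0.55 = 4.5455
Overall dilution factor = 20 × 469.57 × 70.889 × 62.909 × 4.5455 = 1.9037 × 10^8
Stock = 0.0420 ng/mL × 1.9037 × 10^8 = 7.996 × 10^6 ng/mL = 8.00 g/L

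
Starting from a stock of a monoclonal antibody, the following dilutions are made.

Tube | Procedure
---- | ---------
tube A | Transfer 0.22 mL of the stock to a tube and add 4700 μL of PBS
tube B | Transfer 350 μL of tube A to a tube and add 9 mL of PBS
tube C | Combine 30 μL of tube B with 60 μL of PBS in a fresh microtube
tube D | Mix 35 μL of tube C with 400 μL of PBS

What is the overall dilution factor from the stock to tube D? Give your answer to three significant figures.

Step 1: 0.22 mL + 4700 μL = 4.92 mL total → factor 4.92/0.22 = 22.364
Step 2: 350 μL + 9 mL = 9350 μL total → factor 9350/350 = 26.714
Step 3: 30 μL + 60 μL = 90 μL total → factor 90/30 = 3
Step 4: 35 μL + 400 μL = 435 μL total → factor 435/35 = 12.429
Overall dilution factor = 22.364 × 26.714 × 3 × 12.429 = 22276

2.23 × 10^4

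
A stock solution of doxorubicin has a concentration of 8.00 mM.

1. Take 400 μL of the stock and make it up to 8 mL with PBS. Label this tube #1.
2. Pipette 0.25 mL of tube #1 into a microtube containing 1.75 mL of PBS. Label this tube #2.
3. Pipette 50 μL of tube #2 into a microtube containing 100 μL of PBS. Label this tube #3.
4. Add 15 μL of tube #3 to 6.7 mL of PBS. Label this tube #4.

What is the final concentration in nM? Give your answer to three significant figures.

37.2 nM

Step 1: 400 μL brought to 8 mL → factor 8000/400 = 20
Step 2: 0.25 mL + 1.75 mL = 2 mL total → factor 2/0.25 = 8
Step 3: 50 μL + 100 μL = 150 μL total → factor 150/50 = 3
Step 4: 15 μL + 6.7 mL = 6715 μL total → factor 6715/15 = 447.67
Overall dilution factor = 20 × 8 × 3 × 447.67 = 2.1488 × 10^5
Final = 8.00 mM / 2.1488 × 10^5 = 3.723 × 10^-5 mM = 37.2 nM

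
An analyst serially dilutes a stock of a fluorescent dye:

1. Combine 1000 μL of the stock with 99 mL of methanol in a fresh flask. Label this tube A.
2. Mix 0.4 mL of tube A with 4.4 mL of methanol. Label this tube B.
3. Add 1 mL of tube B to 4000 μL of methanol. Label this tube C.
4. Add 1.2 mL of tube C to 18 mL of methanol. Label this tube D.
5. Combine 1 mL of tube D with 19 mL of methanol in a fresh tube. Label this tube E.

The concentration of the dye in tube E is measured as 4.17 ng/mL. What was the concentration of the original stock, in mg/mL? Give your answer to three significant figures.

8.01 mg/mL

Step 1: 1000 μL + 99 mL = 1 × 10^5 μL total → factor 1 × 10^5/1000 = 100
Step 2: 0.4 mL + 4.4 mL = 4.8 mL total → factor 4.8/0.4 = 12
Step 3: 1 mL + 4000 μL = 5 mL total → factor 5/1 = 5
Step 4: 1.2 mL + 18 mL = 19.2 mL total → factor 19.2/1.2 = 16
Step 5: 1 mL + 19 mL = 20 mL total → factor 20/1 = 20
Overall dilution factor = 100 × 12 × 5 × 16 × 20 = 1.92 × 10^6
Stock = 4.17 ng/mL × 1.92 × 10^6 = 8.006 × 10^6 ng/mL = 8.01 mg/mL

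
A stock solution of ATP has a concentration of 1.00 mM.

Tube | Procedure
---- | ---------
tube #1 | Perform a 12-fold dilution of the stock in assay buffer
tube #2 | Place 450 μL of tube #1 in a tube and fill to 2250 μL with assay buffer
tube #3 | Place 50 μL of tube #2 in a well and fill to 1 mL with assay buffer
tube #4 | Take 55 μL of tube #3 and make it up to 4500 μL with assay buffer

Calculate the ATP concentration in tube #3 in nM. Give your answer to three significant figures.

Step 1: 12-fold → factor 12
Step 2: 450 μL brought to 2250 μL → factor 2250/450 = 5
Step 3: 50 μL brought to 1 mL → factor 1000/50 = 20
Dilution factor through tube #3 = 12 × 5 × 20 = 1200
[tube #3] = 1.00 mM / 1200 = 0.0008333 mM = 833 nM

833 nM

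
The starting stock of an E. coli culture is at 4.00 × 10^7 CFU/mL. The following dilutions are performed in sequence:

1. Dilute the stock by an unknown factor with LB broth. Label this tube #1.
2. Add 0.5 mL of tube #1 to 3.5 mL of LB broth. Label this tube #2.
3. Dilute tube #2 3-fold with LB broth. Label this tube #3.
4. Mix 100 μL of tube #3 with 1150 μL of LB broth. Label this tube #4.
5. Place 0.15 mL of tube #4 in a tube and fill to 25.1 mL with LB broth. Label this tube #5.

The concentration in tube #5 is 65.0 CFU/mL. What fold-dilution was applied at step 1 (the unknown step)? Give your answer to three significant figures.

Step 1: unknown factor x
Step 2: 0.5 mL + 3.5 mL = 4 mL total → factor 4/0.5 = 8
Step 3: 3-fold → factor 3
Step 4: 100 μL + 1150 μL = 1250 μL total → factor 1250/100 = 12.5
Step 5: 0.15 mL brought to 25.1 mL → factor 25.1/0.15 = 167.33
Product of known-step factors = 50200
Overall factor = 4.00 × 10^7 CFU/mL / (65.0 CFU/mL) = 6.1538 × 10^5
x = 6.1538 × 10^5 / 50200 = 12.3

12.3-fold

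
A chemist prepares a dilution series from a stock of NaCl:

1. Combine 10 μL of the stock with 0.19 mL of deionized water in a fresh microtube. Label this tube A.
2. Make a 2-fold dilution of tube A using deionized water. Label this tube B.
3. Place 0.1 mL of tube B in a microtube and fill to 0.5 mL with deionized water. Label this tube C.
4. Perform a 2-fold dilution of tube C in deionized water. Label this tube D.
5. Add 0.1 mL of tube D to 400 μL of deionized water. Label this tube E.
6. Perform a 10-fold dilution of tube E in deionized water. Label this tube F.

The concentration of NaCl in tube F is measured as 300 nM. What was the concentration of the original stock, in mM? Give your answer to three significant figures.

Step 1: 10 μL + 0.19 mL = 200 μL total → factor 200/10 = 20
Step 2: 2-fold → factor 2
Step 3: 0.1 mL brought to 0.5 mL → factor 0.5/0.1 = 5
Step 4: 2-fold → factor 2
Step 5: 0.1 mL + 400 μL = 0.5 mL total → factor 0.5/0.1 = 5
Step 6: 10-fold → factor 10
Overall dilution factor = 20 × 2 × 5 × 2 × 5 × 10 = 20000
Stock = 300 nM × 20000 = 6.000 × 10^6 nM = 6.00 mM

6.00 mM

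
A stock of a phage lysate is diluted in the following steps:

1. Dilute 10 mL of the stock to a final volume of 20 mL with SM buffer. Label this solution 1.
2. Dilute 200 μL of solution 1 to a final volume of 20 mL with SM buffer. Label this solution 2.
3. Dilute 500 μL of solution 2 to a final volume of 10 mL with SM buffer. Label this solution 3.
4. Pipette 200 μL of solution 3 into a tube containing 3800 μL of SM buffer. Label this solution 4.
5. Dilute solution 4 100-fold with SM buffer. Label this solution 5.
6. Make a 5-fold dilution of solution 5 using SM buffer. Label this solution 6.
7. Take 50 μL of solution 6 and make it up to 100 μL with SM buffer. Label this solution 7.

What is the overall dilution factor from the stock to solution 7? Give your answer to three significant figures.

Step 1: 10 mL brought to 20 mL → factor 20/10 = 2
Step 2: 200 μL brought to 20 mL → factor 20000/200 = 100
Step 3: 500 μL brought to 10 mL → factor 10000/500 = 20
Step 4: 200 μL + 3800 μL = 4000 μL total → factor 4000/200 = 20
Step 5: 100-fold → factor 100
Step 6: 5-fold → factor 5
Step 7: 50 μL brought to 100 μL → factor 100/50 = 2
Overall dilution factor = 2 × 100 × 20 × 20 × 100 × 5 × 2 = 8 × 10^7

8.00 × 10^7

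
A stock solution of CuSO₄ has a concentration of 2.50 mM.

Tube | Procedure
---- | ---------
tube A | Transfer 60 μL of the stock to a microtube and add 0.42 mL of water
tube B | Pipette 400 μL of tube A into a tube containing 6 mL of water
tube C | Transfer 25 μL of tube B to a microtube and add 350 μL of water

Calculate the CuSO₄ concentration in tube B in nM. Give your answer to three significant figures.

1.95 × 10^4 nM

Step 1: 60 μL + 0.42 mL = 480 μL total → factor 480/60 = 8
Step 2: 400 μL + 6 mL = 6400 μL total → factor 6400/400 = 16
Dilution factor through tube B = 8 × 16 = 128
[tube B] = 2.50 mM / 128 = 0.01953 mM = 1.95 × 10^4 nM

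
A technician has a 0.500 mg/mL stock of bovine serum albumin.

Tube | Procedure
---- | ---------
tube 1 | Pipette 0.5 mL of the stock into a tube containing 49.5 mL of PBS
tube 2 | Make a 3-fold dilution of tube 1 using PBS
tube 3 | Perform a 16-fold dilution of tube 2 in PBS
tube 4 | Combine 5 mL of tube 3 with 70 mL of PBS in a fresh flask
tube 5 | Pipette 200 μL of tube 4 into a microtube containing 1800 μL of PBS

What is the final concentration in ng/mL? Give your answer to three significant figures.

0.694 ng/mL

Step 1: 0.5 mL + 49.5 mL = 50 mL total → factor 50/0.5 = 100
Step 2: 3-fold → factor 3
Step 3: 16-fold → factor 16
Step 4: 5 mL + 70 mL = 75 mL total → factor 75/5 = 15
Step 5: 200 μL + 1800 μL = 2000 μL total → factor 2000/200 = 10
Overall dilution factor = 100 × 3 × 16 × 15 × 10 = 7.2 × 10^5
Final = 0.500 mg/mL / 7.2 × 10^5 = 6.944 × 10^-7 mg/mL = 0.694 ng/mL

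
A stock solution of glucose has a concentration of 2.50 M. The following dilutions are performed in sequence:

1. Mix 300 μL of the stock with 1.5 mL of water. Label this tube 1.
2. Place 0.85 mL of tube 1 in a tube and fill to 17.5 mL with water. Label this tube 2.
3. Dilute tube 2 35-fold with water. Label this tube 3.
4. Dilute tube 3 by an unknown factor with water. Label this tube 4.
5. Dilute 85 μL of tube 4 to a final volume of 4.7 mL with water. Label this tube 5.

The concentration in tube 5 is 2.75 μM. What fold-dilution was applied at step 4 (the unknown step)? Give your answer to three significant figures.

Step 1: 300 μL + 1.5 mL = 1800 μL total → factor 1800/300 = 6
Step 2: 0.85 mL brought to 17.5 mL → factor 17.5/0.85 = 20.588
Step 3: 35-fold → factor 35
Step 4: unknown factor x
Step 5: 85 μL brought to 4.7 mL → factor 4700/85 = 55.294
Product of known-step factors = 2.3907 × 10^5
Overall factor = 2.50 M / (2.75 μM) = 9.0909 × 10^5
x = 9.0909 × 10^5 / 2.3907 × 10^5 = 3.80

3.80-fold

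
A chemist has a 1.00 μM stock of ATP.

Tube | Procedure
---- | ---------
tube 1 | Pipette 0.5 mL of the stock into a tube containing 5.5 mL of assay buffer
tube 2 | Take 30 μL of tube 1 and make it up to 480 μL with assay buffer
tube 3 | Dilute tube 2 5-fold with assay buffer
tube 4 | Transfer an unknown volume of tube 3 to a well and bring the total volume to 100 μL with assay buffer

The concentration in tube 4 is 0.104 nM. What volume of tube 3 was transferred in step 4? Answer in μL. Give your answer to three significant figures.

Step 1: 0.5 mL + 5.5 mL = 6 mL total → factor 6/0.5 = 12
Step 2: 30 μL brought to 480 μL → factor 480/30 = 16
Step 3: 5-fold → factor 5
Step 4: v brought to 100 μL → factor = 100 μL/v
Product of known-step factors = 960
Overall factor = 1.00 μM / (0.104 nM) = 9615.4
Step-4 factor = 9615.4 / 960 = 10.016
v = 100 μL / 10.016 = 9.98 μL

9.98 μL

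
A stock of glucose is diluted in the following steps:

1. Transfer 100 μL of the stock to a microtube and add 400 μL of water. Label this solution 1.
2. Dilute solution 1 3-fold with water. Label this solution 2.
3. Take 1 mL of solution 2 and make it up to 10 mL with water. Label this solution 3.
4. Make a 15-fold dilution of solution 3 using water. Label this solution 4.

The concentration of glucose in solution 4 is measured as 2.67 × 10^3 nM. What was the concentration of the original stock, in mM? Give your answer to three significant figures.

6.01 mM

Step 1: 100 μL + 400 μL = 500 μL total → factor 500/100 = 5
Step 2: 3-fold → factor 3
Step 3: 1 mL brought to 10 mL → factor 10/1 = 10
Step 4: 15-fold → factor 15
Overall dilution factor = 5 × 3 × 10 × 15 = 2250
Stock = 2.67 × 10^3 nM × 2250 = 6.008 × 10^6 nM = 6.01 mM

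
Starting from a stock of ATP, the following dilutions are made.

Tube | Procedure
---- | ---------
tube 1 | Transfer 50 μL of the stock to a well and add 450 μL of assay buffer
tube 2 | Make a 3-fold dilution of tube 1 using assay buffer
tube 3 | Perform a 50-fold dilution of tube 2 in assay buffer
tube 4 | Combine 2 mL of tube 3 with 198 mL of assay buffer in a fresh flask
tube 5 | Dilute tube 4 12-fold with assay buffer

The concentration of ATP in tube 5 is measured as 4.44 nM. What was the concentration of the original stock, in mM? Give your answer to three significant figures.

Step 1: 50 μL + 450 μL = 500 μL total → factor 500/50 = 10
Step 2: 3-fold → factor 3
Step 3: 50-fold → factor 50
Step 4: 2 mL + 198 mL = 200 mL total → factor 200/2 = 100
Step 5: 12-fold → factor 12
Overall dilution factor = 10 × 3 × 50 × 100 × 12 = 1.8 × 10^6
Stock = 4.44 nM × 1.8 × 10^6 = 7.992 × 10^6 nM = 7.99 mM

7.99 mM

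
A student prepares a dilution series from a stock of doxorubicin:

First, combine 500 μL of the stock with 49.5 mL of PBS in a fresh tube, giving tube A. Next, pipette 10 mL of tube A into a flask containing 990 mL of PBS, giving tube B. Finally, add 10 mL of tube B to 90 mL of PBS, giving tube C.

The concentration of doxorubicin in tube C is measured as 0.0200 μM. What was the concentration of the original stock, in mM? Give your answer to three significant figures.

Step 1: 500 μL + 49.5 mL = 50000 μL total → factor 50000/500 = 100
Step 2: 10 mL + 990 mL = 1000 mL total → factor 1000/10 = 100
Step 3: 10 mL + 90 mL = 100 mL total → factor 100/10 = 10
Overall dilution factor = 100 × 100 × 10 = 1 × 10^5
Stock = 0.0200 μM × 1 × 10^5 = 2000 μM = 2.00 mM

2.00 mM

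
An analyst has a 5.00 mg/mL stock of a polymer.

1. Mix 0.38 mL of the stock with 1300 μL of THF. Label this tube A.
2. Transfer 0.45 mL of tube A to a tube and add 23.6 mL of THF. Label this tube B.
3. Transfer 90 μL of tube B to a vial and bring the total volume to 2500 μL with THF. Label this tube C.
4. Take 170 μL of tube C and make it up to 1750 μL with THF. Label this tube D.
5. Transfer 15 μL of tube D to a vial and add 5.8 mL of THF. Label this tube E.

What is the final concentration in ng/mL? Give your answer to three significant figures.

Step 1: 0.38 mL + 1300 μL = 1.68 mL total → factor 1.68/0.38 = 4.4211
Step 2: 0.45 mL + 23.6 mL = 24.05 mL total → factor 24.05/0.45 = 53.444
Step 3: 90 μL brought to 2500 μL → factor 2500/90 = 27.778
Step 4: 170 μL brought to 1750 μL → factor 1750/170 = 10.294
Step 5: 15 μL + 5.8 mL = 5815 μL total → factor 5815/15 = 387.67
Overall dilution factor = 4.4211 × 53.444 × 27.778 × 10.294 × 387.67 = 2.6192 × 10^7
Final = 5.00 mg/mL / 2.6192 × 10^7 = 1.909 × 10^-7 mg/mL = 0.191 ng/mL

0.191 ng/mL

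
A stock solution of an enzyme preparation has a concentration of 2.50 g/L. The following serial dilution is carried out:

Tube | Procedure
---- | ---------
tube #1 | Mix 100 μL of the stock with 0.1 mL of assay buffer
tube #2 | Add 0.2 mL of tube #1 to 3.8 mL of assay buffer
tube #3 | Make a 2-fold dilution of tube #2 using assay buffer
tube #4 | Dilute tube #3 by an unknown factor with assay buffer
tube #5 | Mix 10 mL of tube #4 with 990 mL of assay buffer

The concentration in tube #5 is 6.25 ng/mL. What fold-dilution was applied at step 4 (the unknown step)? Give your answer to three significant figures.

50.0-fold

Step 1: 100 μL + 0.1 mL = 200 μL total → factor 200/100 = 2
Step 2: 0.2 mL + 3.8 mL = 4 mL total → factor 4/0.2 = 20
Step 3: 2-fold → factor 2
Step 4: unknown factor x
Step 5: 10 mL + 990 mL = 1000 mL total → factor 1000/10 = 100
Product of known-step factors = 8000
Overall factor = 2.50 g/L / (6.25 ng/mL) = 4 × 10^5
x = 4 × 10^5 / 8000 = 50.0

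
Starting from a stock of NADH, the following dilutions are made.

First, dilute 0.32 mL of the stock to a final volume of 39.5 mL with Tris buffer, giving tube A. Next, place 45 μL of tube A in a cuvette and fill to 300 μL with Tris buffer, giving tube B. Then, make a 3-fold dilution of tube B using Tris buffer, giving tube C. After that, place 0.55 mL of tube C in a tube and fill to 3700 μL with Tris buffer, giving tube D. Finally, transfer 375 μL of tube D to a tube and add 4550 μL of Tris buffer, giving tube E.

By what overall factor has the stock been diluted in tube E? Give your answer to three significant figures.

2.18 × 10^5

Step 1: 0.32 mL brought to 39.5 mL → factor 39.5/0.32 = 123.44
Step 2: 45 μL brought to 300 μL → factor 300/45 = 6.6667
Step 3: 3-fold → factor 3
Step 4: 0.55 mL brought to 3700 μL → factor 3.7/0.55 = 6.7273
Step 5: 375 μL + 4550 μL = 4925 μL total → factor 4925/375 = 13.133
Overall dilution factor = 123.44 × 6.6667 × 3 × 6.7273 × 13.133 = 2.1812 × 10^5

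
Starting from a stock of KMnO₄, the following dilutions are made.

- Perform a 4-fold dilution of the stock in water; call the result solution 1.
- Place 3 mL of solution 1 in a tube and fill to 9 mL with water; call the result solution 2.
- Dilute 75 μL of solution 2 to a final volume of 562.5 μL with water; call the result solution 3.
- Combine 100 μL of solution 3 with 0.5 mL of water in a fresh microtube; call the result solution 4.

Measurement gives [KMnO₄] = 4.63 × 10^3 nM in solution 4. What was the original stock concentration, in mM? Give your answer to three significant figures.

2.50 mM

Step 1: 4-fold → factor 4
Step 2: 3 mL brought to 9 mL → factor 9/3 = 3
Step 3: 75 μL brought to 562.5 μL → factor 562.5/75 = 7.5
Step 4: 100 μL + 0.5 mL = 600 μL total → factor 600/100 = 6
Overall dilution factor = 4 × 3 × 7.5 × 6 = 540
Stock = 4.63 × 10^3 nM × 540 = 2.500 × 10^6 nM = 2.50 mM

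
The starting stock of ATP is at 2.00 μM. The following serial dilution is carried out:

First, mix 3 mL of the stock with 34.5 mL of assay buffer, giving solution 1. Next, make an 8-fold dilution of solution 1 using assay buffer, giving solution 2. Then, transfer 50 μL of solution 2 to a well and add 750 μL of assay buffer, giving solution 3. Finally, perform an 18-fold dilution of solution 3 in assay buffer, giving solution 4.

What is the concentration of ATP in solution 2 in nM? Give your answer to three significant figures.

Step 1: 3 mL + 34.5 mL = 37.5 mL total → factor 37.5/3 = 12.5
Step 2: 8-fold → factor 8
Dilution factor through solution 2 = 12.5 × 8 = 100
[solution 2] = 2.00 μM / 100 = 0.02000 μM = 20.0 nM

20.0 nM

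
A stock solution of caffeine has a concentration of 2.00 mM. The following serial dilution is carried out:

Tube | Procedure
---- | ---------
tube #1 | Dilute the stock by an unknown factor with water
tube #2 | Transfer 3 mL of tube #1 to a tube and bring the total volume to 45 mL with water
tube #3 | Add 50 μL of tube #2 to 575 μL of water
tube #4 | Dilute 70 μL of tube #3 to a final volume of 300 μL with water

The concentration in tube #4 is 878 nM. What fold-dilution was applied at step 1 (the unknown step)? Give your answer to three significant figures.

Step 1: unknown factor x
Step 2: 3 mL brought to 45 mL → factor 45/3 = 15
Step 3: 50 μL + 575 μL = 625 μL total → factor 625/50 = 12.5
Step 4: 70 μL brought to 300 μL → factor 300/70 = 4.2857
Product of known-step factors = 803.57
Overall factor = 2.00 mM / (878 nM) = 2277.9
x = 2277.9 / 803.57 = 2.83

2.83-fold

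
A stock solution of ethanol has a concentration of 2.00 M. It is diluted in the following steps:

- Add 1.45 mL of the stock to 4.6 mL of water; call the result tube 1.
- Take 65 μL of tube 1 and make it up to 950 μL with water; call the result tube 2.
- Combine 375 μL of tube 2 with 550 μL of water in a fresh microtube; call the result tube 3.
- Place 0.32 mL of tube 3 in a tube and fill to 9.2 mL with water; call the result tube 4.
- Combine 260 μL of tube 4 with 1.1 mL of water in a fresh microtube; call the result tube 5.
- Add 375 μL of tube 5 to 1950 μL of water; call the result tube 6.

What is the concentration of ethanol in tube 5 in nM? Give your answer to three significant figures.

8.84 × 10^4 nM

Step 1: 1.45 mL + 4.6 mL = 6.05 mL total → factor 6.05/1.45 = 4.1724
Step 2: 65 μL brought to 950 μL → factor 950/65 = 14.615
Step 3: 375 μL + 550 μL = 925 μL total → factor 925/375 = 2.4667
Step 4: 0.32 mL brought to 9.2 mL → factor 9.2/0.32 = 28.75
Step 5: 260 μL + 1.1 mL = 1360 μL total → factor 1360/260 = 5.2308
Dilution factor through tube 5 = 4.1724 × 14.615 × 2.4667 × 28.75 × 5.2308 = 22621
[tube 5] = 2.00 M / 22621 = 8.841 × 10^-5 M = 8.84 × 10^4 nM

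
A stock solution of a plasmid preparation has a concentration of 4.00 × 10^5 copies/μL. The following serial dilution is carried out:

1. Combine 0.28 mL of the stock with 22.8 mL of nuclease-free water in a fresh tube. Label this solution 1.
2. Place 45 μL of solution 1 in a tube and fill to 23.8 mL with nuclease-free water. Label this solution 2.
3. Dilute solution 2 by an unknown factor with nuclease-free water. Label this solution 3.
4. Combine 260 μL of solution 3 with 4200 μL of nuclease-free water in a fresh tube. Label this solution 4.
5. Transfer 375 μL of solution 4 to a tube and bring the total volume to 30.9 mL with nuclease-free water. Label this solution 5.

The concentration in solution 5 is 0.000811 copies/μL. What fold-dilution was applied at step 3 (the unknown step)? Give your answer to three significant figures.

8.00-fold

Step 1: 0.28 mL + 22.8 mL = 23.08 mL total → factor 23.08/0.28 = 82.429
Step 2: 45 μL brought to 23.8 mL → factor 23800/45 = 528.89
Step 3: unknown factor x
Step 4: 260 μL + 4200 μL = 4460 μL total → factor 4460/260 = 17.154
Step 5: 375 μL brought to 30.9 mL → factor 30900/375 = 82.4
Product of known-step factors = 6.1621 × 10^7
Overall factor = 4.00 × 10^5 copies/μL / (0.000811 copies/μL) = 4.9322 × 10^8
x = 4.9322 × 10^8 / 6.1621 × 10^7 = 8.00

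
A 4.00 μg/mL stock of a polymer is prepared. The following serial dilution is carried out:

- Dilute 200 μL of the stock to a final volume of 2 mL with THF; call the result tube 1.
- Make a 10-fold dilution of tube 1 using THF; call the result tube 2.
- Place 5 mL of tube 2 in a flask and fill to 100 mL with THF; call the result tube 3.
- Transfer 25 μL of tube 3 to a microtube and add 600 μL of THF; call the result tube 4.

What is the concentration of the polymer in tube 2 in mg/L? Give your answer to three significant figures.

Step 1: 200 μL brought to 2 mL → factor 2000/200 = 10
Step 2: 10-fold → factor 10
Dilution factor through tube 2 = 10 × 10 = 100
[tube 2] = 4.00 μg/mL / 100 = 0.04000 μg/mL = 0.0400 mg/L

0.0400 mg/L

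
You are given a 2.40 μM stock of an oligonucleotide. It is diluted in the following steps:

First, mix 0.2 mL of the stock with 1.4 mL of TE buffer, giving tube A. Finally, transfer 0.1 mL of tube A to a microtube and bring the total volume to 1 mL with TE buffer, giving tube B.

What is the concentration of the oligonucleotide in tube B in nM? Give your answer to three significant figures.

Step 1: 0.2 mL + 1.4 mL = 1.6 mL total → factor 1.6/0.2 = 8
Step 2: 0.1 mL brought to 1 mL → factor 1/0.1 = 10
Overall dilution factor = 8 × 10 = 80
Final = 2.40 μM / 80 = 0.03000 μM = 30.0 nM

30.0 nM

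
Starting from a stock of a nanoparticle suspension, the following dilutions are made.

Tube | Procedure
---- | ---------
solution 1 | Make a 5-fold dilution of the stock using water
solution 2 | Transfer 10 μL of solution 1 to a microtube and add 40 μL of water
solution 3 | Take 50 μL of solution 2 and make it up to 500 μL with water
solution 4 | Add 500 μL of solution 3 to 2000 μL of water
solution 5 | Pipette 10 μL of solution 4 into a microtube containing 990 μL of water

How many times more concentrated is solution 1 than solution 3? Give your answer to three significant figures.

Step 1: 5-fold → factor 5
Step 2: 10 μL + 40 μL = 50 μL total → factor 50/10 = 5
Step 3: 50 μL brought to 500 μL → factor 500/50 = 10
Dilution factor to solution 1 = 5; to solution 3 = 250
[solution 1]/[solution 3] = (factor to solution 3)/(factor to solution 1) = 250/5 = 50.0

50.0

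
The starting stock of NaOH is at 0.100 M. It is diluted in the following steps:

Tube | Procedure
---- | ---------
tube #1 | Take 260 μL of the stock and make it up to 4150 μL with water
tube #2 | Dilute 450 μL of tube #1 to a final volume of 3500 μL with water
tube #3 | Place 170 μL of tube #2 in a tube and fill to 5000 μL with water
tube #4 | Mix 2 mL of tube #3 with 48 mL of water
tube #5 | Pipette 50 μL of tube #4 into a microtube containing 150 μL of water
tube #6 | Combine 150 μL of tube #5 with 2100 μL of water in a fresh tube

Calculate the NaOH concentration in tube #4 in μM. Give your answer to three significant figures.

1.10 μM

Step 1: 260 μL brought to 4150 μL → factor 4150/260 = 15.962
Step 2: 450 μL brought to 3500 μL → factor 3500/450 = 7.7778
Step 3: 170 μL brought to 5000 μL → factor 5000/170 = 29.412
Step 4: 2 mL + 48 mL = 50 mL total → factor 50/2 = 25
Dilution factor through tube #4 = 15.962 × 7.7778 × 29.412 × 25 = 91283
[tube #4] = 0.100 M / 91283 = 1.095 × 10^-6 M = 1.10 μM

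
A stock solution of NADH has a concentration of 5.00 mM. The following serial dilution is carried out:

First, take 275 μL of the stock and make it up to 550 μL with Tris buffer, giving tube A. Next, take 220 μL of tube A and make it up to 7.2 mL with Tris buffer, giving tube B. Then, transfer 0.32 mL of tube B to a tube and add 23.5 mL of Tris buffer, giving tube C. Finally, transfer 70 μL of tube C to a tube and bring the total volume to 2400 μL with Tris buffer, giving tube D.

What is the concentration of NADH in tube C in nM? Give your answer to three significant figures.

Step 1: 275 μL brought to 550 μL → factor 550/275 = 2
Step 2: 220 μL brought to 7.2 mL → factor 7200/220 = 32.727
Step 3: 0.32 mL + 23.5 mL = 23.82 mL total → factor 23.82/0.32 = 74.438
Dilution factor through tube C = 2 × 32.727 × 74.438 = 4872.3
[tube C] = 5.00 mM / 4872.3 = 0.001026 mM = 1.03 × 10^3 nM

1.03 × 10^3 nM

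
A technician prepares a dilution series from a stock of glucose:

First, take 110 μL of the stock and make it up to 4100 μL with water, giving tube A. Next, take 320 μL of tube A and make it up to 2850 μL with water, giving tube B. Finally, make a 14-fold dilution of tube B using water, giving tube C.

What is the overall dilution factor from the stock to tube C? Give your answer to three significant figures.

Step 1: 110 μL brought to 4100 μL → factor 4100/110 = 37.273
Step 2: 320 μL brought to 2850 μL → factor 2850/320 = 8.9062
Step 3: 14-fold → factor 14
Overall dilution factor = 37.273 × 8.9062 × 14 = 4647.4

4.65 × 10^3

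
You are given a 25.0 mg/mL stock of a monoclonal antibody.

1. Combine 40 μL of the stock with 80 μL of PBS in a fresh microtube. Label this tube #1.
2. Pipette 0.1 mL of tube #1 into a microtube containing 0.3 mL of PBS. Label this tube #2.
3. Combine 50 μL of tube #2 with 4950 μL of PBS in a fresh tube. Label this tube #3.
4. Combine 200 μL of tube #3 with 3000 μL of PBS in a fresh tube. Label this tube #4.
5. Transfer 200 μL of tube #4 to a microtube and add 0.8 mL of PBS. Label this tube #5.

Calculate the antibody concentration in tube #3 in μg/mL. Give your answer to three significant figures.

20.8 μg/mL

Step 1: 40 μL + 80 μL = 120 μL total → factor 120/40 = 3
Step 2: 0.1 mL + 0.3 mL = 0.4 mL total → factor 0.4/0.1 = 4
Step 3: 50 μL + 4950 μL = 5000 μL total → factor 5000/50 = 100
Dilution factor through tube #3 = 3 × 4 × 100 = 1200
[tube #3] = 25.0 mg/mL / 1200 = 0.02083 mg/mL = 20.8 μg/mL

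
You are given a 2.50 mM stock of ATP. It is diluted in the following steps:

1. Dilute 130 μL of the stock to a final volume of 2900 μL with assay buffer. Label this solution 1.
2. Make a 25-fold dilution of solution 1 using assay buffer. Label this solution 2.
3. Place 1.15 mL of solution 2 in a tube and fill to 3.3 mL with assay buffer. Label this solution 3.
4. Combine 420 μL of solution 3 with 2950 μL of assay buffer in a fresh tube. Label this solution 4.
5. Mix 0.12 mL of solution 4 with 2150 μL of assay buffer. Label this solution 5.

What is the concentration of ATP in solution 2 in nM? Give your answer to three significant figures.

4.48 × 10^3 nM

Step 1: 130 μL brought to 2900 μL → factor 2900/130 = 22.308
Step 2: 25-fold → factor 25
Dilution factor through solution 2 = 22.308 × 25 = 557.69
[solution 2] = 2.50 mM / 557.69 = 0.004483 mM = 4.48 × 10^3 nM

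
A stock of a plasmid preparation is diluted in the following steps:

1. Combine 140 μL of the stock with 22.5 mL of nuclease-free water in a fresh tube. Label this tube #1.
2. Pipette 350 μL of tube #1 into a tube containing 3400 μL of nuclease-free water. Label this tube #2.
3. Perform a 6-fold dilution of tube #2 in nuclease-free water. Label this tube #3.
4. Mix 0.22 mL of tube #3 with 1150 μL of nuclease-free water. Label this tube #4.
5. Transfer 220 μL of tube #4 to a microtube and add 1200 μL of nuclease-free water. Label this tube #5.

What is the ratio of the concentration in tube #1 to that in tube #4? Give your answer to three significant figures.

Step 1: 140 μL + 22.5 mL = 22640 μL total → factor 22640/140 = 161.71
Step 2: 350 μL + 3400 μL = 3750 μL total → factor 3750/350 = 10.714
Step 3: 6-fold → factor 6
Step 4: 0.22 mL + 1150 μL = 1.37 mL total → factor 1.37/0.22 = 6.2273
Dilution factor to tube #1 = 161.71; to tube #4 = 64738
[tube #1]/[tube #4] = (factor to tube #4)/(factor to tube #1) = 64738/161.71 = 400

400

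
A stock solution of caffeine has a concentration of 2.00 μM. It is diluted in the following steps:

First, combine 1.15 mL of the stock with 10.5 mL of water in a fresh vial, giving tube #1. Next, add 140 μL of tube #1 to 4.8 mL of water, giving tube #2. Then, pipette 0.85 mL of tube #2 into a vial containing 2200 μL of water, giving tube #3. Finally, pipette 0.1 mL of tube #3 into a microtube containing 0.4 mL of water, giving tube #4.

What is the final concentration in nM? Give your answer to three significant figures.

Step 1: 1.15 mL + 10.5 mL = 11.65 mL total → factor 11.65/1.15 = 10.13
Step 2: 140 μL + 4.8 mL = 4940 μL total → factor 4940/140 = 35.286
Step 3: 0.85 mL + 2200 μL = 3.05 mL total → factor 3.05/0.85 = 3.5882
Step 4: 0.1 mL + 0.4 mL = 0.5 mL total → factor 0.5/0.1 = 5
Overall dilution factor = 10.13 × 35.286 × 3.5882 × 5 = 6413.2
Final = 2.00 μM / 6413.2 = 0.0003119 μM = 0.312 nM

0.312 nM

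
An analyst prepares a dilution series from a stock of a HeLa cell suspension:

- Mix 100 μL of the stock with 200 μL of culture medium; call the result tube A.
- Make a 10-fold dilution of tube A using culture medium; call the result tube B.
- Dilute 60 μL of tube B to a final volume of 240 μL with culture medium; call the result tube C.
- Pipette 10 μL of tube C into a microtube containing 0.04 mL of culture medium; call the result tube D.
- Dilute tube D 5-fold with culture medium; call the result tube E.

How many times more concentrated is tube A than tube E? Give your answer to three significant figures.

Step 1: 100 μL + 200 μL = 300 μL total → factor 300/100 = 3
Step 2: 10-fold → factor 10
Step 3: 60 μL brought to 240 μL → factor 240/60 = 4
Step 4: 10 μL + 0.04 mL = 50 μL total → factor 50/10 = 5
Step 5: 5-fold → factor 5
Dilution factor to tube A = 3; to tube E = 3000
[tube A]/[tube E] = (factor to tube E)/(factor to tube A) = 3000/3 = 1.00 × 10^3

1.00 × 10^3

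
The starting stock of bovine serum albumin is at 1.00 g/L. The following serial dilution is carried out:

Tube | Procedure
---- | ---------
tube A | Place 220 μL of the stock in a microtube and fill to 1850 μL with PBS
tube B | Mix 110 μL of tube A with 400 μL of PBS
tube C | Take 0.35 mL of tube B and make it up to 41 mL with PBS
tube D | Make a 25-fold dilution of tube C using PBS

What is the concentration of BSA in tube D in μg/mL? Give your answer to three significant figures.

Step 1: 220 μL brought to 1850 μL → factor 1850/220 = 8.4091
Step 2: 110 μL + 400 μL = 510 μL total → factor 510/110 = 4.6364
Step 3: 0.35 mL brought to 41 mL → factor 41/0.35 = 117.14
Step 4: 25-fold → factor 25
Overall dilution factor = 8.4091 × 4.6364 × 117.14 × 25 = 1.1418 × 10^5
Final = 1.00 g/L / 1.1418 × 10^5 = 8.758 × 10^-6 g/L = 0.00876 μg/mL

0.00876 μg/mL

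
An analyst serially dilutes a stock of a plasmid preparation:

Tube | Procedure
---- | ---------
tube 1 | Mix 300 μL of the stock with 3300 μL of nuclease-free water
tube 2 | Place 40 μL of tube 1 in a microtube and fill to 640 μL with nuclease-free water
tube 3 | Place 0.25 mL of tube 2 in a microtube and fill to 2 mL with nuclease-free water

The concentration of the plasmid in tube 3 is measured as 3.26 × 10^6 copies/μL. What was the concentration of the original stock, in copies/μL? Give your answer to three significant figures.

Step 1: 300 μL + 3300 μL = 3600 μL total → factor 3600/300 = 12
Step 2: 40 μL brought to 640 μL → factor 640/40 = 16
Step 3: 0.25 mL brought to 2 mL → factor 2/0.25 = 8
Overall dilution factor = 12 × 16 × 8 = 1536
Stock = 3.26 × 10^6 copies/μL × 1536 = 5.01 × 10^9 copies/μL

5.01 × 10^9 copies/μL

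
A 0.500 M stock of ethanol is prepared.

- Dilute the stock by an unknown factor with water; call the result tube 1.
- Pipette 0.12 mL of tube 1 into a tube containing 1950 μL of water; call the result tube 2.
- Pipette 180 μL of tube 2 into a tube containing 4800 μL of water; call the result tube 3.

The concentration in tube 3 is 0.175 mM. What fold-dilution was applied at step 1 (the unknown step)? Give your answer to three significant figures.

5.99-fold

Step 1: unknown factor x
Step 2: 0.12 mL + 1950 μL = 2.07 mL total → factor 2.07/0.12 = 17.25
Step 3: 180 μL + 4800 μL = 4980 μL total → factor 4980/180 = 27.667
Product of known-step factors = 477.25
Overall factor = 0.500 M / (0.175 mM) = 2857.1
x = 2857.1 / 477.25 = 5.99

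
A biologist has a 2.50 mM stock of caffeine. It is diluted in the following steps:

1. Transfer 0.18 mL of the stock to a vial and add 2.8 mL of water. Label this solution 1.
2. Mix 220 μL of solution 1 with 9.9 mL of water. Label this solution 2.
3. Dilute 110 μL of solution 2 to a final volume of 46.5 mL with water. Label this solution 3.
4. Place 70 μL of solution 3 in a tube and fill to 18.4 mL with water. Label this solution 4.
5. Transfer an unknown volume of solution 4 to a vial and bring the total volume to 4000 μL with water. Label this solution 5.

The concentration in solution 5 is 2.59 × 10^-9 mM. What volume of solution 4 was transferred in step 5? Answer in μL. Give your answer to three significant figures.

Step 1: 0.18 mL + 2.8 mL = 2.98 mL total → factor 2.98/0.18 = 16.556
Step 2: 220 μL + 9.9 mL = 10120 μL total → factor 10120/220 = 46
Step 3: 110 μL brought to 46.5 mL → factor 46500/110 = 422.73
Step 4: 70 μL brought to 18.4 mL → factor 18400/70 = 262.86
Step 5: v brought to 4000 μL → factor = 4000 μL/v
Product of known-step factors = 8.4622 × 10^7
Overall factor = 2.50 mM / (2.59 × 10^-9 mM) = 9.6525 × 10^8
Step-5 factor = 9.6525 × 10^8 / 8.4622 × 10^7 = 11.407
v = 4000 μL / 11.407 = 351 μL

351 μL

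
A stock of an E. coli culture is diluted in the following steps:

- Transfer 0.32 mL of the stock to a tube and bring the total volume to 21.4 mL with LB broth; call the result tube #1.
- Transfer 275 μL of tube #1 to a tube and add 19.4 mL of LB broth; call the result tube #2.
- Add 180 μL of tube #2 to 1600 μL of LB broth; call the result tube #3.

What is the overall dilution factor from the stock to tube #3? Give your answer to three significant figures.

Step 1: 0.32 mL brought to 21.4 mL → factor 21.4/0.32 = 66.875
Step 2: 275 μL + 19.4 mL = 19675 μL total → factor 19675/275 = 71.545
Step 3: 180 μL + 1600 μL = 1780 μL total → factor 1780/180 = 9.8889
Overall dilution factor = 66.875 × 71.545 × 9.8889 = 47314

4.73 × 10^4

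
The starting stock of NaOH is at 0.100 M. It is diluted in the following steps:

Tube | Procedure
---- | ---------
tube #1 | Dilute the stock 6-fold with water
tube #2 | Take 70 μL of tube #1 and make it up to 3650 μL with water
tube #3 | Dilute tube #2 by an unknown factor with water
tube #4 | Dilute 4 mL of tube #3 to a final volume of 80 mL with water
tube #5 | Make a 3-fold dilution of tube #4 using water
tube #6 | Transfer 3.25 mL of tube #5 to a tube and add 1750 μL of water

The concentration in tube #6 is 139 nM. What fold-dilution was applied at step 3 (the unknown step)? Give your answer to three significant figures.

24.9-fold

Step 1: 6-fold → factor 6
Step 2: 70 μL brought to 3650 μL → factor 3650/70 = 52.143
Step 3: unknown factor x
Step 4: 4 mL brought to 80 mL → factor 80/4 = 20
Step 5: 3-fold → factor 3
Step 6: 3.25 mL + 1750 μL = 5 mL total → factor 5/3.25 = 1.5385
Product of known-step factors = 28879
Overall factor = 0.100 M / (139 nM) = 7.1942 × 10^5
x = 7.1942 × 10^5 / 28879 = 24.9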